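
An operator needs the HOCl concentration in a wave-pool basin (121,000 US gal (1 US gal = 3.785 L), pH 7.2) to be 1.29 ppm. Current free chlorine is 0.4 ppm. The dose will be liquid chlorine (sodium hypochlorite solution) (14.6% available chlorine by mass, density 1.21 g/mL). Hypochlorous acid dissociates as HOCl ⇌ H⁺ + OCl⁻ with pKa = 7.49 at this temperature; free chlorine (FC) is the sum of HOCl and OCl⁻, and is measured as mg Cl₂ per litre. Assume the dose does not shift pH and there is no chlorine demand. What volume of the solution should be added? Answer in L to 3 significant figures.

Volume: 121,000 US gal × 3.785 L/gal = 457,985 L.
[OCl⁻]/[HOCl] = 10^(pH − pKa) = 10^(7.2 − 7.49) = 0.5129; fraction as HOCl = 1/(1 + 0.5129) = 0.661.
Free chlorine required for 1.29 ppm HOCl: 1.29 / 0.661 = 1.952 ppm.
FC to add: 1.952 − 0.4 = 1.552 mg/L as Cl₂.
Cl₂ equivalent: 1.552 mg/L × 457,985 L = 710.6 g.
Product at 14.6% available Cl: 710.6 / 0.146 = 4867 g.
Volume: 4867 g ÷ 1.21 g/mL = 4022 mL.

4.02 L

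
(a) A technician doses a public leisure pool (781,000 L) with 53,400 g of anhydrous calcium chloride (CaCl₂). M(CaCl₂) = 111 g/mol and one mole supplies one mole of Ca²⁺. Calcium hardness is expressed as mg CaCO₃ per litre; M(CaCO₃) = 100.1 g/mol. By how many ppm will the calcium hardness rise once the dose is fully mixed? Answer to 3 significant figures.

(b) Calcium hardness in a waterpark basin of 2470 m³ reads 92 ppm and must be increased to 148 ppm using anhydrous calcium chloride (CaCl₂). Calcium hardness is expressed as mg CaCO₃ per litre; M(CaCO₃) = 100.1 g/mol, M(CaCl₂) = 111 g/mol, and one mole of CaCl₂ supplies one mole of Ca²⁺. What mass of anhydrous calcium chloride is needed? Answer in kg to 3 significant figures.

(a) 61.7 ppm; (b) 153 kg

(a) Moles of Ca²⁺: 53,400 g ÷ 111 g/mol = 481.1 mol.
(a) As CaCO₃: 481.1 mol × 100.1 g/mol = 48,160 g.
(a) Rise: 48,160 g / 781,000 L × 1000 = 61.66 mg/L.

(b) Volume: 2470 m³ = 2,470,000 L.
(b) Hardness to add: (148 − 92) = 56 mg/L as CaCO₃ × 2,470,000 L = 138,300 g as CaCO₃.
(b) Moles of Ca²⁺ (1 mol Ca²⁺ ≡ 1 mol CaCO₃): 138,300 / 100.1 g/mol = 1382 mol.
(b) Mass of CaCl₂: 1382 × 111 = 153,400 g.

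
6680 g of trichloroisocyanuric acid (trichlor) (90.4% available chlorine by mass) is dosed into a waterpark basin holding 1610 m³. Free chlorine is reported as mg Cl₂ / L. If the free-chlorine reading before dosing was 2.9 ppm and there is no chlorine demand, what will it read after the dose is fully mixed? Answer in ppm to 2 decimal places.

6.65 ppm

Volume: 1610 m³ = 1,610,000 L.
Available chlorine delivered: 6680 g × 0.904 = 6039 g as Cl₂.
Concentration rise: 6039 g / 1,610,000 L = 3.751 mg/L = 3.75 ppm.
Final FC: 2.9 + 3.75 = 6.65 ppm.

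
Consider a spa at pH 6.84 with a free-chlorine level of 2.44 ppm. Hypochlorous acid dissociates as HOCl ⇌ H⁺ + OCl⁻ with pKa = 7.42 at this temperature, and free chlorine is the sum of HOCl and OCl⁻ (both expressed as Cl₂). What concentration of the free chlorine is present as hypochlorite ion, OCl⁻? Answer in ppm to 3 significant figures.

[OCl⁻]/[HOCl] = 10^(pH − pKa) = 10^(6.84 − 7.42) = 10^-0.58 = 0.263.
Fraction as HOCl = 1 / (1 + 0.263) = 0.7917.
OCl⁻ = (1 − 0.7917) × 2.44 ppm = 0.5081 ppm.

0.508 ppm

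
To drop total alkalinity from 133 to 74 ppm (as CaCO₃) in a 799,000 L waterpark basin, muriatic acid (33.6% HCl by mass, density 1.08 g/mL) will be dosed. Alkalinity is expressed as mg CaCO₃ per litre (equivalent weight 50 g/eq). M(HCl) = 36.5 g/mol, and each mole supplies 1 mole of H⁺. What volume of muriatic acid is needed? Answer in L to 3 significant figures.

Alkalinity to neutralize: (133 − 74) = 59 mg/L as CaCO₃ × 799,000 L = 47,140 g as CaCO₃.
Equivalents of H⁺ required: 47,140 ÷ 50 g/eq = 942.8 eq = 942.8 mol HCl.
Mass of HCl: 942.8 × 36.5 = 34,410 g.
Mass of 33.6% solution: 34,410 / 0.336 = 102,400 g.
Volume: 102,400 g ÷ 1.08 g/mL = 94,830 mL.

94.8 L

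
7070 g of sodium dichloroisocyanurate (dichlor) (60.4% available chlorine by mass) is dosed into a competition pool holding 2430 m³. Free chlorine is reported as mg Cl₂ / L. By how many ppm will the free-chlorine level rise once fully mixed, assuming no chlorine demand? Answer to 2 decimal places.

Volume: 2430 m³ = 2,430,000 L.
Available chlorine delivered: 7070 g × 0.604 = 4270 g as Cl₂.
Concentration rise: 4270 g / 2,430,000 L = 1.757 mg/L = 1.76 ppm.

1.76 ppm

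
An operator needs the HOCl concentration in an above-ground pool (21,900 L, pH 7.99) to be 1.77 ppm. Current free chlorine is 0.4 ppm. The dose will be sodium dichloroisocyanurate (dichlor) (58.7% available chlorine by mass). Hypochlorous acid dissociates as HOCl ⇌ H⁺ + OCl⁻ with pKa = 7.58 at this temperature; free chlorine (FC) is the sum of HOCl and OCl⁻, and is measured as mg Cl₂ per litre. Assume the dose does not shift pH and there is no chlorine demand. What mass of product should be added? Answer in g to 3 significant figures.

[OCl⁻]/[HOCl] = 10^(pH − pKa) = 10^(7.99 − 7.58) = 2.57; fraction as HOCl = 1/(1 + 2.57) = 0.2801.
Free chlorine required for 1.77 ppm HOCl: 1.77 / 0.2801 = 6.32 ppm.
FC to add: 6.32 − 0.4 = 5.92 mg/L as Cl₂.
Cl₂ equivalent: 5.92 mg/L × 21,900 L = 129.6 g.
Product at 58.7% available Cl: 129.6 / 0.587 = 220.9 g.

221 g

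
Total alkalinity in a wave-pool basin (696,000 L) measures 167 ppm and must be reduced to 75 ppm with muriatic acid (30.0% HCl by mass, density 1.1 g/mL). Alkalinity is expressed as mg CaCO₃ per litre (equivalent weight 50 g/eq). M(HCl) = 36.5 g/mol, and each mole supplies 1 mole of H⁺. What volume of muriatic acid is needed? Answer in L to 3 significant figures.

142 L

Alkalinity to neutralize: (167 − 75) = 92 mg/L as CaCO₃ × 696,000 L = 64,030 g as CaCO₃.
Equivalents of H⁺ required: 64,030 ÷ 50 g/eq = 1281 eq = 1281 mol HCl.
Mass of HCl: 1281 × 36.5 = 46,740 g.
Mass of 30.0% solution: 46,740 / 0.3 = 155,800 g.
Volume: 155,800 g ÷ 1.1 g/mL = 141,600 mL.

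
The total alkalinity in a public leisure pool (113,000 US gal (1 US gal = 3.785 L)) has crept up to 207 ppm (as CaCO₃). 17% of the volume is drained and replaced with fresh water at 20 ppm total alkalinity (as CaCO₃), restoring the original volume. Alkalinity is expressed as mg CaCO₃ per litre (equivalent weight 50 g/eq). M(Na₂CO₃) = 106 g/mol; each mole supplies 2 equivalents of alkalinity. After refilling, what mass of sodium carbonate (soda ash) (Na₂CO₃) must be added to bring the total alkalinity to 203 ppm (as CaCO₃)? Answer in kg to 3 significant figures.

12.6 kg

Volume: 113,000 US gal × 3.785 L/gal = 427,705 L.
After draining 17% and refilling: 207 × 0.83 + 20 × 0.17 = 175.21 ppm.
Deficit to target: 203 − 175.21 = 27.79 mg/L.
As CaCO₃: 27.79 mg/L × 427,705 L = 11,890 g; ÷ 50 g/eq ÷ 2 = 118.9 mol Na₂CO₃.
Mass: 118.9 × 106 = 12,600 g.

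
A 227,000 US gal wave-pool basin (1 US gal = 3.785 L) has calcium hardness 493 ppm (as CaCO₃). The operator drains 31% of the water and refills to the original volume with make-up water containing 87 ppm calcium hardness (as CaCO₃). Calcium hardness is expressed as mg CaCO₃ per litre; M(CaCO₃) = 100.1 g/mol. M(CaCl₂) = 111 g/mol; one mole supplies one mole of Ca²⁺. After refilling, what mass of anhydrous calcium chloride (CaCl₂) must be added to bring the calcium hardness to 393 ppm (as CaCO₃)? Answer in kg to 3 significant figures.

Volume: 227,000 US gal × 3.785 L/gal = 859,195 L.
After draining 31% and refilling: 493 × 0.69 + 87 × 0.31 = 367.14 ppm.
Deficit to target: 393 − 367.14 = 25.86 mg/L.
As CaCO₃: 25.86 mg/L × 859,195 L = 22,220 g; ÷ 100.1 = 222 mol Ca²⁺.
Mass: 222 × 111 = 24,640 g.

24.6 kg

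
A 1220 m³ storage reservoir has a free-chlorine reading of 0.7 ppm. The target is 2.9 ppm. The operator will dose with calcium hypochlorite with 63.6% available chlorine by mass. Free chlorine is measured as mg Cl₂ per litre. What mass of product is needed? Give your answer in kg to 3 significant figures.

4.22 kg

Volume: 1220 m³ = 1,220,000 L.
Chlorine deficit: 2.9 − 0.7 = 2.2 ppm = 2.2 mg/L as Cl₂.
Cl₂ equivalent needed: 2.2 mg/L × 1,220,000 L = 2,684,000 mg = 2684 g.
Product at 63.6% available chlorine: 2684 / 0.636 = 4220 g.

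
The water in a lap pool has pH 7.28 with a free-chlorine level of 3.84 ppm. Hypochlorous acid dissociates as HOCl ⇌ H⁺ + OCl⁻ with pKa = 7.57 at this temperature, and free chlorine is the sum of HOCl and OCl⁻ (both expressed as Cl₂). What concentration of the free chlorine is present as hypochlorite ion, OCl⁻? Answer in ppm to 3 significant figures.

1.30 ppm

[OCl⁻]/[HOCl] = 10^(pH − pKa) = 10^(7.28 − 7.57) = 10^-0.29 = 0.5129.
Fraction as HOCl = 1 / (1 + 0.5129) = 0.661.
OCl⁻ = (1 − 0.661) × 3.84 ppm = 1.302 ppm.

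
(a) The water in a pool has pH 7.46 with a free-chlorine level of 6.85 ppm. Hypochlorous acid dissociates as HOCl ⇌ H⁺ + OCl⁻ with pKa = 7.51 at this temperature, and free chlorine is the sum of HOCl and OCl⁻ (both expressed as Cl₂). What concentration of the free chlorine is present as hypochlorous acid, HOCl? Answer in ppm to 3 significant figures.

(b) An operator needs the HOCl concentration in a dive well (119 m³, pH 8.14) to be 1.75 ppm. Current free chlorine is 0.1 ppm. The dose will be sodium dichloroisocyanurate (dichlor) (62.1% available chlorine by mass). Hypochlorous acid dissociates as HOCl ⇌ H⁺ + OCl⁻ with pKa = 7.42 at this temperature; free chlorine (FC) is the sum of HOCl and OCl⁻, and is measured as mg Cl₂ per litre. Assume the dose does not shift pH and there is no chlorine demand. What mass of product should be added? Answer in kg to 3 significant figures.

(a) 3.62 ppm; (b) 2.08 kg

(a) [OCl⁻]/[HOCl] = 10^(pH − pKa) = 10^(7.46 − 7.51) = 10^-0.05 = 0.8913.
(a) Fraction as HOCl = 1 / (1 + 0.8913) = 0.5288.
(a) HOCl = 0.5288 × 6.85 ppm = 3.622 ppm.

(b) Volume: 119 m³ = 119,000 L.
(b) [OCl⁻]/[HOCl] = 10^(pH − pKa) = 10^(8.14 − 7.42) = 5.248; fraction as HOCl = 1/(1 + 5.248) = 0.16.
(b) Free chlorine required for 1.75 ppm HOCl: 1.75 / 0.16 = 10.93 ppm.
(b) FC to add: 10.93 − 0.1 = 10.83 mg/L as Cl₂.
(b) Cl₂ equivalent: 10.83 mg/L × 119,000 L = 1289 g.
(b) Product at 62.1% available Cl: 1289 / 0.621 = 2076 g.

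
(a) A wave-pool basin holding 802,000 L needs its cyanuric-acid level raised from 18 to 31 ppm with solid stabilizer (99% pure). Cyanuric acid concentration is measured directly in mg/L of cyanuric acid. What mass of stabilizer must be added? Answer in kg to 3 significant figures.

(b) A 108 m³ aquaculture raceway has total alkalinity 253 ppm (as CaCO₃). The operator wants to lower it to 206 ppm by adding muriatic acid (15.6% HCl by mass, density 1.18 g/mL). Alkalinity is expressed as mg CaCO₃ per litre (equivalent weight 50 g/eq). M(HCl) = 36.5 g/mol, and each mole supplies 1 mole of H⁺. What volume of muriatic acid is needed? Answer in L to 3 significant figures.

(a) CYA to add: (31 − 18) = 13 mg/L × 802,000 L = 10,430 g cyanuric acid.
(a) At 99% purity: 10,430 / 0.99 = 10,530 g product.

(b) Volume: 108 m³ = 108,000 L.
(b) Alkalinity to neutralize: (253 − 206) = 47 mg/L as CaCO₃ × 108,000 L = 5076 g as CaCO₃.
(b) Equivalents of H⁺ required: 5076 ÷ 50 g/eq = 101.5 eq = 101.5 mol HCl.
(b) Mass of HCl: 101.5 × 36.5 = 3705 g.
(b) Mass of 15.6% solution: 3705 / 0.156 = 23,750 g.
(b) Volume: 23,750 g ÷ 1.18 g/mL = 20,130 mL.

(a) 10.5 kg; (b) 20.1 L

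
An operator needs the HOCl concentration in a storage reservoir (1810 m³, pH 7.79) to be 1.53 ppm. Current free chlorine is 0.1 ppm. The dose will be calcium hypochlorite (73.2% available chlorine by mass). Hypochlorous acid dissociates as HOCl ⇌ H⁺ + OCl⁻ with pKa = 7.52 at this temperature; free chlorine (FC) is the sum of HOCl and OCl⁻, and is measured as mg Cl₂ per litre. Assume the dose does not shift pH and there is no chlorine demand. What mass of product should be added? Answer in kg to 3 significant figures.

10.6 kg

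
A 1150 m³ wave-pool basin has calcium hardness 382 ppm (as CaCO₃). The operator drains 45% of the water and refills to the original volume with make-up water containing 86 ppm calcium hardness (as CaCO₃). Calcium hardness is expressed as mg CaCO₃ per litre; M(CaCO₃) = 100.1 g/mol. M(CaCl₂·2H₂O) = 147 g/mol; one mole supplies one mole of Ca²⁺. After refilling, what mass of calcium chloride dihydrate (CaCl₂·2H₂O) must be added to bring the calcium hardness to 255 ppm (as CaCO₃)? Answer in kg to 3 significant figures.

10.5 kg

Volume: 1150 m³ = 1,150,000 L.
After draining 45% and refilling: 382 × 0.55 + 86 × 0.45 = 248.8 ppm.
Deficit to target: 255 − 248.8 = 6.2 mg/L.
As CaCO₃: 6.2 mg/L × 1,150,000 L = 7130 g; ÷ 100.1 = 71.23 mol Ca²⁺.
Mass: 71.23 × 147 = 10,470 g.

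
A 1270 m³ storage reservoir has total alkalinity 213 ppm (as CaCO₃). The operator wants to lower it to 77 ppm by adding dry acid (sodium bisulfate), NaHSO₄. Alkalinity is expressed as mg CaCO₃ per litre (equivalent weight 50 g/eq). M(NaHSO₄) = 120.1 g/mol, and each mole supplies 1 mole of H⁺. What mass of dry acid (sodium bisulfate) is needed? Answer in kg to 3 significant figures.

415 kg

Volume: 1270 m³ = 1,270,000 L.
Alkalinity to neutralize: (213 − 77) = 136 mg/L as CaCO₃ × 1,270,000 L = 172,700 g as CaCO₃.
Equivalents of H⁺ required: 172,700 ÷ 50 g/eq = 3454 eq = 3454 mol NaHSO₄.
Mass of NaHSO₄: 3454 × 120.1 = 414,900 g.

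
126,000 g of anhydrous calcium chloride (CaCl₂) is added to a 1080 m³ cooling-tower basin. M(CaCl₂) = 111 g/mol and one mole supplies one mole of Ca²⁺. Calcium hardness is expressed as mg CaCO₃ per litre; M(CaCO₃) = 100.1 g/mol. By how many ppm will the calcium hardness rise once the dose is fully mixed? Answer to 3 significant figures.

Volume: 1080 m³ = 1,080,000 L.
Moles of Ca²⁺: 126,000 g ÷ 111 g/mol = 1135 mol.
As CaCO₃: 1135 mol × 100.1 g/mol = 113,600 g.
Rise: 113,600 g / 1,080,000 L × 1000 = 105.2 mg/L.

105 ppm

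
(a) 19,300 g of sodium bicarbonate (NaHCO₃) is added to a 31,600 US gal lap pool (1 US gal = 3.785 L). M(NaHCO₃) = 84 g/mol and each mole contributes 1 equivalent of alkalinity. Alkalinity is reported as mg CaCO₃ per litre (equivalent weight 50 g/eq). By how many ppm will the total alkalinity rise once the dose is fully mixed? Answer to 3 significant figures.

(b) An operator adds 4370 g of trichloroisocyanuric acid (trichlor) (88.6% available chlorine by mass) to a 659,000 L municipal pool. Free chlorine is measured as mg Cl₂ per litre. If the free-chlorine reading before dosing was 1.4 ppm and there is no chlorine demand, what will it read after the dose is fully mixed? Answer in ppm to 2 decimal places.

(a) Volume: 31,600 US gal × 3.785 L/gal = 119,606 L.
(a) Moles of NaHCO₃: 19,300 g ÷ 84 g/mol = 229.8 mol → 229.8 eq of alkalinity.
(a) As CaCO₃: 229.8 eq × 50 g/eq = 11,490 g.
(a) Rise: 11,490 g / 119,606 L × 1000 = 96.05 mg/L.

(b) Available chlorine delivered: 4370 g × 0.886 = 3872 g as Cl₂.
(b) Concentration rise: 3872 g / 659,000 L = 5.875 mg/L = 5.88 ppm.
(b) Final FC: 1.4 + 5.88 = 7.28 ppm.

(a) 96.0 ppm; (b) 7.28 ppm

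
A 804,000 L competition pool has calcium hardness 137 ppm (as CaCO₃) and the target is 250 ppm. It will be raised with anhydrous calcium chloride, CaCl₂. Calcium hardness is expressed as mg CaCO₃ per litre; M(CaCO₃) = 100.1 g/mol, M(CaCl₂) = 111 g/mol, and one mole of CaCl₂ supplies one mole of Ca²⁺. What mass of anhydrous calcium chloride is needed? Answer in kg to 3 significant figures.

101 kg

Hardness to add: (250 − 137) = 113 mg/L as CaCO₃ × 804,000 L = 90,850 g as CaCO₃.
Moles of Ca²⁺ (1 mol Ca²⁺ ≡ 1 mol CaCO₃): 90,850 / 100.1 g/mol = 907.6 mol.
Mass of CaCl₂: 907.6 × 111 = 100,700 g.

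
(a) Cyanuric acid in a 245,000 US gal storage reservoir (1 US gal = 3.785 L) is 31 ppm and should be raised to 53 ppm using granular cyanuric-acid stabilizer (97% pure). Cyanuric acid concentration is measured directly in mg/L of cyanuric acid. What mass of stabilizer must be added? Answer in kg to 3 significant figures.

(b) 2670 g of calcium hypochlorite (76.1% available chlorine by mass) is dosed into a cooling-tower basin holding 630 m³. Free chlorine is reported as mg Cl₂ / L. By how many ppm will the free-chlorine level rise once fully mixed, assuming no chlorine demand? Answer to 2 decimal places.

(a) 21.0 kg; (b) 3.23 ppm

(a) Volume: 245,000 US gal × 3.785 L/gal = 927,325 L.
(a) CYA to add: (53 − 31) = 22 mg/L × 927,325 L = 20,400 g cyanuric acid.
(a) At 97% purity: 20,400 / 0.97 = 21,030 g product.

(b) Volume: 630 m³ = 630,000 L.
(b) Available chlorine delivered: 2670 g × 0.761 = 2032 g as Cl₂.
(b) Concentration rise: 2032 g / 630,000 L = 3.225 mg/L = 3.23 ppm.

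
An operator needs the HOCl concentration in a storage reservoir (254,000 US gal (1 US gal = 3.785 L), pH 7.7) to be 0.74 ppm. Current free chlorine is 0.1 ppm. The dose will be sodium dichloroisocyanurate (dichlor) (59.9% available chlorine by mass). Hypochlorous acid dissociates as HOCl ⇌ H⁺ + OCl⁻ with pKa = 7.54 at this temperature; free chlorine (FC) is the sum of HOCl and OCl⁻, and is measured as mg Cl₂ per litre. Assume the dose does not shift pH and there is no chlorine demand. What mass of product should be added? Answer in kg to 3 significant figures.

2.74 kg

Volume: 254,000 US gal × 3.785 L/gal = 961,390 L.
[OCl⁻]/[HOCl] = 10^(pH − pKa) = 10^(7.7 − 7.54) = 1.445; fraction as HOCl = 1/(1 + 1.445) = 0.4089.
Free chlorine required for 0.74 ppm HOCl: 0.74 / 0.4089 = 1.81 ppm.
FC to add: 1.81 − 0.1 = 1.71 mg/L as Cl₂.
Cl₂ equivalent: 1.71 mg/L × 961,390 L = 1644 g.
Product at 59.9% available Cl: 1644 / 0.599 = 2744 g.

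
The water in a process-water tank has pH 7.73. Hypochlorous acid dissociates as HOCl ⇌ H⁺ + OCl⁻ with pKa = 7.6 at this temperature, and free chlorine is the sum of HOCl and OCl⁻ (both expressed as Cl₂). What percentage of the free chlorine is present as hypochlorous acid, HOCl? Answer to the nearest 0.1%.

42.6%

[OCl⁻]/[HOCl] = 10^(pH − pKa) = 10^(7.73 − 7.6) = 10^0.13 = 1.349.
Fraction as HOCl = 1 / (1 + 1.349) = 0.4257.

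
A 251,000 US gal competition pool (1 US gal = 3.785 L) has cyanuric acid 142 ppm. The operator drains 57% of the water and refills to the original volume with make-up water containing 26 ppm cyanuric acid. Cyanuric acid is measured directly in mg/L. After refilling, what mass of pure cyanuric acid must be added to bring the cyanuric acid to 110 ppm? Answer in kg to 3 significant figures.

Volume: 251,000 US gal × 3.785 L/gal = 950,035 L.
After draining 57% and refilling: 142 × 0.43 + 26 × 0.57 = 75.88 ppm.
Deficit to target: 110 − 75.88 = 34.12 mg/L.
Mass: 34.12 mg/L × 950,035 L = 32,420 g cyanuric acid.

32.4 kg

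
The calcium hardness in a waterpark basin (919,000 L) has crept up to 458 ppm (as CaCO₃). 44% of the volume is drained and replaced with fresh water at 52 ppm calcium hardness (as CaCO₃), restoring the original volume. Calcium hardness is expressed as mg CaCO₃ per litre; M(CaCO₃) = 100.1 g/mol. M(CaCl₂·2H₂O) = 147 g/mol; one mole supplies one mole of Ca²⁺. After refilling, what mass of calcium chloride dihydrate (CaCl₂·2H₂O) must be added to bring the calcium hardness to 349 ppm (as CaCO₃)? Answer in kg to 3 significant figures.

94.0 kg

After draining 44% and refilling: 458 × 0.56 + 52 × 0.44 = 279.36 ppm.
Deficit to target: 349 − 279.36 = 69.64 mg/L.
As CaCO₃: 69.64 mg/L × 919,000 L = 64,000 g; ÷ 100.1 = 639.4 mol Ca²⁺.
Mass: 639.4 × 147 = 93,980 g.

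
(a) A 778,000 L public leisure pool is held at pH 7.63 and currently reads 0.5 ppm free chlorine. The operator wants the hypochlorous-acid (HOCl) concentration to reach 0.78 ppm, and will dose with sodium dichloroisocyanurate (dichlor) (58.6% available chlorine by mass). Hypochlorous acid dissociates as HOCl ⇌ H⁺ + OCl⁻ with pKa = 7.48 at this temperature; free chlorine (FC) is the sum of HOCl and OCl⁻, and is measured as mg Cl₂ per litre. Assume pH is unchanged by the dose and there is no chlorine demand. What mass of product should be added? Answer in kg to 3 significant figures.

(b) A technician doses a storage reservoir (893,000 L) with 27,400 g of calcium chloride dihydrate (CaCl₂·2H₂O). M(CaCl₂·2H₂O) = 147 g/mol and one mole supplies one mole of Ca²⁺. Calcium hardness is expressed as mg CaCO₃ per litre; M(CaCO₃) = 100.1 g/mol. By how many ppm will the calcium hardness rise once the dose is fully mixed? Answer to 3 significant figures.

(a) 1.83 kg; (b) 20.9 ppm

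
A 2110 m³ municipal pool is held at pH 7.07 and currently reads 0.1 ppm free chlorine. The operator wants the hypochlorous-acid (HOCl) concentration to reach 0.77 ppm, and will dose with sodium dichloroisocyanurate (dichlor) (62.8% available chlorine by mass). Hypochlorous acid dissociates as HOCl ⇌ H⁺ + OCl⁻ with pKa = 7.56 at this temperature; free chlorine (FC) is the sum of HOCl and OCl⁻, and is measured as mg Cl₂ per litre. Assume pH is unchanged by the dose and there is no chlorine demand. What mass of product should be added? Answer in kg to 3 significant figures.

3.09 kg

Volume: 2110 m³ = 2,110,000 L.
[OCl⁻]/[HOCl] = 10^(pH − pKa) = 10^(7.07 − 7.56) = 0.3236; fraction as HOCl = 1/(1 + 0.3236) = 0.7555.
Free chlorine required for 0.77 ppm HOCl: 0.77 / 0.7555 = 1.019 ppm.
FC to add: 1.019 − 0.1 = 0.9192 mg/L as Cl₂.
Cl₂ equivalent: 0.9192 mg/L × 2,110,000 L = 1939 g.
Product at 62.8% available Cl: 1939 / 0.628 = 3088 g.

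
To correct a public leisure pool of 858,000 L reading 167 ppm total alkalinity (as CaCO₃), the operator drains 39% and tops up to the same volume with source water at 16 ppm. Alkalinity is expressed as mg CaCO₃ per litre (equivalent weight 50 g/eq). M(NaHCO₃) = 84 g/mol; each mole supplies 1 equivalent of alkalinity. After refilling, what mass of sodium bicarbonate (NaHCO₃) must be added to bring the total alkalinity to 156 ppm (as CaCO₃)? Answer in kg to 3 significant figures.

69.0 kg

After draining 39% and refilling: 167 × 0.61 + 16 × 0.39 = 108.11 ppm.
Deficit to target: 156 − 108.11 = 47.89 mg/L.
As CaCO₃: 47.89 mg/L × 858,000 L = 41,090 g; ÷ 50 g/eq ÷ 1 = 821.8 mol NaHCO₃.
Mass: 821.8 × 84 = 69,030 g.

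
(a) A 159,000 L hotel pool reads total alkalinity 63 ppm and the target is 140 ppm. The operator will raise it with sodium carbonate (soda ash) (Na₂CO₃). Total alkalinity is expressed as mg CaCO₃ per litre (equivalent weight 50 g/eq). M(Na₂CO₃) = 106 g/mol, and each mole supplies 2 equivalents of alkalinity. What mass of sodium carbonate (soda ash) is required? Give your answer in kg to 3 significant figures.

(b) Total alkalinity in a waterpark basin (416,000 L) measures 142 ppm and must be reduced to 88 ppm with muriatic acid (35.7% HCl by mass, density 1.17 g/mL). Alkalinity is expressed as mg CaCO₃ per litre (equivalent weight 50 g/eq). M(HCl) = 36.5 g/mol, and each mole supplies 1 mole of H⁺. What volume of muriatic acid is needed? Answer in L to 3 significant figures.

(a) 13.0 kg; (b) 39.3 L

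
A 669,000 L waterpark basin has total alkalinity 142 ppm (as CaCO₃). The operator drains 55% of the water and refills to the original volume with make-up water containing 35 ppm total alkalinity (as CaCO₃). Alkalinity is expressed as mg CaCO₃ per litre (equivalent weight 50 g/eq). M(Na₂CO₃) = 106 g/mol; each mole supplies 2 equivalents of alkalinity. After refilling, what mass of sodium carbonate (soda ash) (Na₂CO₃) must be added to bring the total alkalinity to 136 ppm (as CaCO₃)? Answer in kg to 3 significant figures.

37.5 kg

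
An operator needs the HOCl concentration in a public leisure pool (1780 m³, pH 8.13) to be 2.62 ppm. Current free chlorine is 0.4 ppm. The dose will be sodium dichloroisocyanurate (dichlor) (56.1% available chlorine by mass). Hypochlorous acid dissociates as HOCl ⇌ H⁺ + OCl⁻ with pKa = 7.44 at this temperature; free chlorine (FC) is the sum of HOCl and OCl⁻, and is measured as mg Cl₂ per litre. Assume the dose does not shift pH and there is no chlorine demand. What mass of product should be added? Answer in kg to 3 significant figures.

Volume: 1780 m³ = 1,780,000 L.
[OCl⁻]/[HOCl] = 10^(pH − pKa) = 10^(8.13 − 7.44) = 4.898; fraction as HOCl = 1/(1 + 4.898) = 0.1696.
Free chlorine required for 2.62 ppm HOCl: 2.62 / 0.1696 = 15.45 ppm.
FC to add: 15.45 − 0.4 = 15.05 mg/L as Cl₂.
Cl₂ equivalent: 15.05 mg/L × 1,780,000 L = 26,790 g.
Product at 56.1% available Cl: 26,790 / 0.561 = 47,760 g.

47.8 kg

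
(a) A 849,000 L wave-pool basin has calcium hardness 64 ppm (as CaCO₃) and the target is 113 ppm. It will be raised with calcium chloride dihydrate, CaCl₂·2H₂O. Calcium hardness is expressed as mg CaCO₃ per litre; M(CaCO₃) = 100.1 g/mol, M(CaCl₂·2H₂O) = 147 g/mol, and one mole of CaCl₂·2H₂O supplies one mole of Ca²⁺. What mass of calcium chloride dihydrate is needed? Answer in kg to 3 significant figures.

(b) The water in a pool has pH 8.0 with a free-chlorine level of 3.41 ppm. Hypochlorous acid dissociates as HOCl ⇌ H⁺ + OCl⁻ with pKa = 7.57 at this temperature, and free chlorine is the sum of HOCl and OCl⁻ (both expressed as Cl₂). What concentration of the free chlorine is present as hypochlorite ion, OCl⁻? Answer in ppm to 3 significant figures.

(a) 61.1 kg; (b) 2.49 ppm

(a) Hardness to add: (113 − 64) = 49 mg/L as CaCO₃ × 849,000 L = 41,600 g as CaCO₃.
(a) Moles of Ca²⁺ (1 mol Ca²⁺ ≡ 1 mol CaCO₃): 41,600 / 100.1 g/mol = 415.6 mol.
(a) Mass of CaCl₂·2H₂O: 415.6 × 147 = 61,090 g.

(b) [OCl⁻]/[HOCl] = 10^(pH − pKa) = 10^(8.0 − 7.57) = 10^0.43 = 2.692.
(b) Fraction as HOCl = 1 / (1 + 2.692) = 0.2709.
(b) OCl⁻ = (1 − 0.2709) × 3.41 ppm = 2.486 ppm.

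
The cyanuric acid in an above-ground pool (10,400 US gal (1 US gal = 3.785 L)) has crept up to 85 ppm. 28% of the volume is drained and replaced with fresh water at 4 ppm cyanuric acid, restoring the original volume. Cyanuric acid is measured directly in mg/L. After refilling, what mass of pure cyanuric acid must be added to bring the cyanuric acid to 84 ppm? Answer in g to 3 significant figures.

853 g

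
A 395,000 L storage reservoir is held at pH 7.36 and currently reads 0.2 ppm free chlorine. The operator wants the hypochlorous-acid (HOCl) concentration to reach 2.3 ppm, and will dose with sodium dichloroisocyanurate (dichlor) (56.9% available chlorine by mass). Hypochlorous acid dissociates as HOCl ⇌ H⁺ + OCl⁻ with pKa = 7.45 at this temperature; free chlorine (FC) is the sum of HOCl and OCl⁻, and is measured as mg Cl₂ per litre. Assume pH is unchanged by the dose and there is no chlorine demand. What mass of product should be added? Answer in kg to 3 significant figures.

2.76 kg

[OCl⁻]/[HOCl] = 10^(pH − pKa) = 10^(7.36 − 7.45) = 0.8128; fraction as HOCl = 1/(1 + 0.8128) = 0.5516.
Free chlorine required for 2.3 ppm HOCl: 2.3 / 0.5516 = 4.17 ppm.
FC to add: 4.17 − 0.2 = 3.97 mg/L as Cl₂.
Cl₂ equivalent: 3.97 mg/L × 395,000 L = 1568 g.
Product at 56.9% available Cl: 1568 / 0.569 = 2756 g.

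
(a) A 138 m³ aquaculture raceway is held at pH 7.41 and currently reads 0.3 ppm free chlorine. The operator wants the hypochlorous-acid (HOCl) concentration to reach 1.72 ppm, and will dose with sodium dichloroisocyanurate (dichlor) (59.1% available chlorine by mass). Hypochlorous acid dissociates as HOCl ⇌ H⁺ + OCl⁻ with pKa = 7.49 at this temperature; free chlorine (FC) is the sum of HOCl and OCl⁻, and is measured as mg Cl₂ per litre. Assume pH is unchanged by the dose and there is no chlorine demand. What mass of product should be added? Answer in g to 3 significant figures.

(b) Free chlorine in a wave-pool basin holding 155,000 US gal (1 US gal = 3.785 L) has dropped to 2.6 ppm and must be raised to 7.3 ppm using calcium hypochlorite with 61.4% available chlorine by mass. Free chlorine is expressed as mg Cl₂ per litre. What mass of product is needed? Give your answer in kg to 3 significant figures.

(a) Volume: 138 m³ = 138,000 L.
(a) [OCl⁻]/[HOCl] = 10^(pH − pKa) = 10^(7.41 − 7.49) = 0.8318; fraction as HOCl = 1/(1 + 0.8318) = 0.5459.
(a) Free chlorine required for 1.72 ppm HOCl: 1.72 / 0.5459 = 3.151 ppm.
(a) FC to add: 3.151 − 0.3 = 2.851 mg/L as Cl₂.
(a) Cl₂ equivalent: 2.851 mg/L × 138,000 L = 393.4 g.
(a) Product at 59.1% available Cl: 393.4 / 0.591 = 665.6 g.

(b) Volume: 155,000 US gal × 3.785 L/gal = 586,675 L.
(b) Chlorine deficit: 7.3 − 2.6 = 4.7 ppm = 4.7 mg/L as Cl₂.
(b) Cl₂ equivalent needed: 4.7 mg/L × 586,675 L = 2,757,000 mg = 2757 g.
(b) Product at 61.4% available chlorine: 2757 / 0.614 = 4491 g.

(a) 666 g; (b) 4.49 kg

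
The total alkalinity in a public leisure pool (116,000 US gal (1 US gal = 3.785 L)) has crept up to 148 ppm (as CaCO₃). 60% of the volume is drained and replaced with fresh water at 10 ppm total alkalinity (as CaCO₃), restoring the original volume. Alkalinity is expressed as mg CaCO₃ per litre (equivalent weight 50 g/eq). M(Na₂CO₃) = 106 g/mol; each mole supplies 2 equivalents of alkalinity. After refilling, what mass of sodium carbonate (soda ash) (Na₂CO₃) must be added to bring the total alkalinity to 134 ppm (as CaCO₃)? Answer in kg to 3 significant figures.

32.0 kg

Volume: 116,000 US gal × 3.785 L/gal = 439,060 L.
After draining 60% and refilling: 148 × 0.40 + 10 × 0.60 = 65.2 ppm.
Deficit to target: 134 − 65.2 = 68.8 mg/L.
As CaCO₃: 68.8 mg/L × 439,060 L = 30,210 g; ÷ 50 g/eq ÷ 2 = 302.1 mol Na₂CO₃.
Mass: 302.1 × 106 = 32,020 g.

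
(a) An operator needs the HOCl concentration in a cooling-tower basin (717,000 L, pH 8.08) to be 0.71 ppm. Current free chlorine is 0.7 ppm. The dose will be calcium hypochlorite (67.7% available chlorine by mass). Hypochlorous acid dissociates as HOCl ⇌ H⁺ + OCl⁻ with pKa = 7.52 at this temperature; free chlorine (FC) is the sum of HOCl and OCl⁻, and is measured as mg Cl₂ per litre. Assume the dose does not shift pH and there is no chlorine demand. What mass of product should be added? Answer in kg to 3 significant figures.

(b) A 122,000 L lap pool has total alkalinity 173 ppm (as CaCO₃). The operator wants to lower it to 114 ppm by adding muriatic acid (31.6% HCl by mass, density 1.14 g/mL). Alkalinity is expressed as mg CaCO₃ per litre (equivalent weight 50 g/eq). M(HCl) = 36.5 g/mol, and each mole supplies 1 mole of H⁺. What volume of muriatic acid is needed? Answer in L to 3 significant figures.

(a) 2.74 kg; (b) 14.6 L

(a) [OCl⁻]/[HOCl] = 10^(pH − pKa) = 10^(8.08 − 7.52) = 3.631; fraction as HOCl = 1/(1 + 3.631) = 0.2159.
(a) Free chlorine required for 0.71 ppm HOCl: 0.71 / 0.2159 = 3.288 ppm.
(a) FC to add: 3.288 − 0.7 = 2.588 mg/L as Cl₂.
(a) Cl₂ equivalent: 2.588 mg/L × 717,000 L = 1855 g.
(a) Product at 67.7% available Cl: 1855 / 0.677 = 2741 g.

(b) Alkalinity to neutralize: (173 − 114) = 59 mg/L as CaCO₃ × 122,000 L = 7198 g as CaCO₃.
(b) Equivalents of H⁺ required: 7198 ÷ 50 g/eq = 144 eq = 144 mol HCl.
(b) Mass of HCl: 144 × 36.5 = 5255 g.
(b) Mass of 31.6% solution: 5255 / 0.316 = 16,630 g.
(b) Volume: 16,630 g ÷ 1.14 g/mL = 14,590 mL.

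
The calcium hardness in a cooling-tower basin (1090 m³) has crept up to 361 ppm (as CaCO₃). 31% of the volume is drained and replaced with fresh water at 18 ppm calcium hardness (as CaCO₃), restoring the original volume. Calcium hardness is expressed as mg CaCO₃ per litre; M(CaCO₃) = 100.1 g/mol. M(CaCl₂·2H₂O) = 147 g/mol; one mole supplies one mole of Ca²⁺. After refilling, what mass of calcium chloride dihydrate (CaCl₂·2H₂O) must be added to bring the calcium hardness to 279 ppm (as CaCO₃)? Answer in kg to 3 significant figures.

38.9 kg

Volume: 1090 m³ = 1,090,000 L.
After draining 31% and refilling: 361 × 0.69 + 18 × 0.31 = 254.67 ppm.
Deficit to target: 279 − 254.67 = 24.33 mg/L.
As CaCO₃: 24.33 mg/L × 1,090,000 L = 26,520 g; ÷ 100.1 = 264.9 mol Ca²⁺.
Mass: 264.9 × 147 = 38,950 g.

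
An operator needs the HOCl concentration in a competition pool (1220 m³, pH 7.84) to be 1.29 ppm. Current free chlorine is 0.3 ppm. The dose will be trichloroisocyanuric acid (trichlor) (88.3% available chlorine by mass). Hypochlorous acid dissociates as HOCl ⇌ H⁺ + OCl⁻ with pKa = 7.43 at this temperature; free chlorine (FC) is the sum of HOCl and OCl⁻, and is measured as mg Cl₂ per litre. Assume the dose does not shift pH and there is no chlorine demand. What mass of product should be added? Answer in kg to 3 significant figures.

Volume: 1220 m³ = 1,220,000 L.
[OCl⁻]/[HOCl] = 10^(pH − pKa) = 10^(7.84 − 7.43) = 2.57; fraction as HOCl = 1/(1 + 2.57) = 0.2801.
Free chlorine required for 1.29 ppm HOCl: 1.29 / 0.2801 = 4.606 ppm.
FC to add: 4.606 − 0.3 = 4.306 mg/L as Cl₂.
Cl₂ equivalent: 4.306 mg/L × 1,220,000 L = 5253 g.
Product at 88.3% available Cl: 5253 / 0.883 = 5949 g.

5.95 kg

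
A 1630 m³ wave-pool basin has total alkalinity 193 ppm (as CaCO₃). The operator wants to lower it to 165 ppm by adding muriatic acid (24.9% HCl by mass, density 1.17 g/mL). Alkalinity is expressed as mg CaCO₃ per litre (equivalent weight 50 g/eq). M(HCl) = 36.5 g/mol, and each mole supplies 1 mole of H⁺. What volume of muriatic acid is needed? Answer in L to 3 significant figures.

114 L

Volume: 1630 m³ = 1,630,000 L.
Alkalinity to neutralize: (193 − 165) = 28 mg/L as CaCO₃ × 1,630,000 L = 45,640 g as CaCO₃.
Equivalents of H⁺ required: 45,640 ÷ 50 g/eq = 912.8 eq = 912.8 mol HCl.
Mass of HCl: 912.8 × 36.5 = 33,320 g.
Mass of 24.9% solution: 33,320 / 0.249 = 133,800 g.
Volume: 133,800 g ÷ 1.17 g/mL = 114,400 mL.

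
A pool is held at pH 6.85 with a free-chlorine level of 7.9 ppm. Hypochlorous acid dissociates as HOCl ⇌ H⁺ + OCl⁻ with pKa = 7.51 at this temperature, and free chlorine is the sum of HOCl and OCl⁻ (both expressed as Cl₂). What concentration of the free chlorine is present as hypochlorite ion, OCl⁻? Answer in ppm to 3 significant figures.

1.42 ppm

[OCl⁻]/[HOCl] = 10^(pH − pKa) = 10^(6.85 − 7.51) = 10^-0.66 = 0.2188.
Fraction as HOCl = 1 / (1 + 0.2188) = 0.8205.
OCl⁻ = (1 − 0.8205) × 7.9 ppm = 1.418 ppm.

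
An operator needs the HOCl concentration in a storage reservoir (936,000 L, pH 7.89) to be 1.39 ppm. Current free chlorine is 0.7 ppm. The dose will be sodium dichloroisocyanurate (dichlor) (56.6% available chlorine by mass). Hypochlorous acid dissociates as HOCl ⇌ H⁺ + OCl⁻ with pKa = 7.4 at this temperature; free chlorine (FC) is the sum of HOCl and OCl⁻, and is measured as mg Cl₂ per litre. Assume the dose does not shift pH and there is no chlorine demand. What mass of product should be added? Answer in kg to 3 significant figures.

8.24 kg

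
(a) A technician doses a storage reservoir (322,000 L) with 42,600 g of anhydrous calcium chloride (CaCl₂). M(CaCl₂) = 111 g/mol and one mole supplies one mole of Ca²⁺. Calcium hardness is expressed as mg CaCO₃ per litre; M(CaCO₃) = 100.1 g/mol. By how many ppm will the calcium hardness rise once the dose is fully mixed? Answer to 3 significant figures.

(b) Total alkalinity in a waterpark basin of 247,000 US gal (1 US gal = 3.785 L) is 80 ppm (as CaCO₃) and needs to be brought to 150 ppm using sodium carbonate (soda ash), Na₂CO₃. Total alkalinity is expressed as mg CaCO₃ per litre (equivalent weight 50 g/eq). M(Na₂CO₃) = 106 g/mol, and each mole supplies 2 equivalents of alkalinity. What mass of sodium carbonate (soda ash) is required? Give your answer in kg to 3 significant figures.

(a) Moles of Ca²⁺: 42,600 g ÷ 111 g/mol = 383.8 mol.
(a) As CaCO₃: 383.8 mol × 100.1 g/mol = 38,420 g.
(a) Rise: 38,420 g / 322,000 L × 1000 = 119.3 mg/L.

(b) Volume: 247,000 US gal × 3.785 L/gal = 934,895 L.
(b) Alkalinity to add: (150 − 80) = 70 mg/L as CaCO₃ × 934,895 L = 65,440 g as CaCO₃.
(b) Equivalents: 65,440 g ÷ 50 g/eq = 1309 eq.
(b) Each mole of Na₂CO₃ supplies 2 eq, so 1309 / 2 = 654.4 mol.
(b) Mass: 654.4 mol × 106 g/mol = 69,370 g.

(a) 119 ppm; (b) 69.4 kg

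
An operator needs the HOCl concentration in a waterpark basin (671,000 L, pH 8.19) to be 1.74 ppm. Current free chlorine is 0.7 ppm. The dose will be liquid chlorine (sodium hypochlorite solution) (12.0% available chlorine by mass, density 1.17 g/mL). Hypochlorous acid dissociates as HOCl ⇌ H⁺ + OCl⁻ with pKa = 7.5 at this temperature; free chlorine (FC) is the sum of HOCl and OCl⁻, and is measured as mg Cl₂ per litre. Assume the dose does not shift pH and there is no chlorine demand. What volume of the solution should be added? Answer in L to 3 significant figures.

[OCl⁻]/[HOCl] = 10^(pH − pKa) = 10^(8.19 − 7.5) = 4.898; fraction as HOCl = 1/(1 + 4.898) = 0.1696.
Free chlorine required for 1.74 ppm HOCl: 1.74 / 0.1696 = 10.26 ppm.
FC to add: 10.26 − 0.7 = 9.562 mg/L as Cl₂.
Cl₂ equivalent: 9.562 mg/L × 671,000 L = 6416 g.
Product at 12.0% available Cl: 6416 / 0.12 = 53,470 g.
Volume: 53,470 g ÷ 1.17 g/mL = 45,700 mL.

45.7 L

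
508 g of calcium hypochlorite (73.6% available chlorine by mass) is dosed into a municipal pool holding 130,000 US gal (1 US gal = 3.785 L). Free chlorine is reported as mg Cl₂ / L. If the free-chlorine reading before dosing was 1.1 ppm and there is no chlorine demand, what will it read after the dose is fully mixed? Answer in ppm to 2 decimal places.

Volume: 130,000 US gal × 3.785 L/gal = 492,050 L.
Available chlorine delivered: 508 g × 0.736 = 373.9 g as Cl₂.
Concentration rise: 373.9 g / 492,050 L = 0.7599 mg/L = 0.76 ppm.
Final FC: 1.1 + 0.76 = 1.86 ppm.

1.86 ppm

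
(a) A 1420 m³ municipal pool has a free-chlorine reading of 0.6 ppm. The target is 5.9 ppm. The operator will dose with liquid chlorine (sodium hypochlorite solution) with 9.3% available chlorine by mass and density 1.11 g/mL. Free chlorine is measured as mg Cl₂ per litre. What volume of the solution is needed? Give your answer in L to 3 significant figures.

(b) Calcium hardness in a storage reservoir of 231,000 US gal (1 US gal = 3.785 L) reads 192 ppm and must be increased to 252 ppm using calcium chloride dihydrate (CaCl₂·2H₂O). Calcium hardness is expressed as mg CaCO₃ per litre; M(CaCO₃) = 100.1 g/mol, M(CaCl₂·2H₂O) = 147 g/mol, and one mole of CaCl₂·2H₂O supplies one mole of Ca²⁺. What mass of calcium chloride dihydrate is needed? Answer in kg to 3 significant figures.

(a) Volume: 1420 m³ = 1,420,000 L.
(a) Chlorine deficit: 5.9 − 0.6 = 5.3 ppm = 5.3 mg/L as Cl₂.
(a) Cl₂ equivalent needed: 5.3 mg/L × 1,420,000 L = 7,526,000 mg = 7526 g.
(a) Product at 9.3% available chlorine: 7526 / 0.093 = 80,920 g.
(a) Volume at density 1.11 g/mL: 80,920 g ÷ 1.11 g/mL = 72,910 mL.

(b) Volume: 231,000 US gal × 3.785 L/gal = 874,335 L.
(b) Hardness to add: (252 − 192) = 60 mg/L as CaCO₃ × 874,335 L = 52,460 g as CaCO₃.
(b) Moles of Ca²⁺ (1 mol Ca²⁺ ≡ 1 mol CaCO₃): 52,460 / 100.1 g/mol = 524.1 mol.
(b) Mass of CaCl₂·2H₂O: 524.1 × 147 = 77,040 g.

(a) 72.9 L; (b) 77.0 kg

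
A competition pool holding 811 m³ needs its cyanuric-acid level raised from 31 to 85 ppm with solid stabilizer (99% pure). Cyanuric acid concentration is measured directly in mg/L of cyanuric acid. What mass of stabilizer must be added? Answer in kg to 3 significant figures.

Volume: 811 m³ = 811,000 L.
CYA to add: (85 − 31) = 54 mg/L × 811,000 L = 43,790 g cyanuric acid.
At 99% purity: 43,790 / 0.99 = 44,240 g product.

44.2 kg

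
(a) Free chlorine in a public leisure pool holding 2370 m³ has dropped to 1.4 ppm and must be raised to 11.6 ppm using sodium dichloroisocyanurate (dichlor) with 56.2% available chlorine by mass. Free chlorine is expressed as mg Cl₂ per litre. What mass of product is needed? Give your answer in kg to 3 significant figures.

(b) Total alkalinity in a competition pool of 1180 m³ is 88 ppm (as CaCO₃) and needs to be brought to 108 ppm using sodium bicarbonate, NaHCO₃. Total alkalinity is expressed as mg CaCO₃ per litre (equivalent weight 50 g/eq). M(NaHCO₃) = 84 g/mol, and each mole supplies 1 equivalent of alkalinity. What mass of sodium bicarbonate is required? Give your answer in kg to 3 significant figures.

(a) Volume: 2370 m³ = 2,370,000 L.
(a) Chlorine deficit: 11.6 − 1.4 = 10.2 ppm = 10.2 mg/L as Cl₂.
(a) Cl₂ equivalent needed: 10.2 mg/L × 2,370,000 L = 24,170,000 mg = 24,170 g.
(a) Product at 56.2% available chlorine: 24,170 / 0.562 = 43,010 g.

(b) Volume: 1180 m³ = 1,180,000 L.
(b) Alkalinity to add: (108 − 88) = 20 mg/L as CaCO₃ × 1,180,000 L = 23,600 g as CaCO₃.
(b) Equivalents: 23,600 g ÷ 50 g/eq = 472 eq.
(b) NaHCO₃ supplies 1 eq per mole → 472 mol.
(b) Mass: 472 mol × 84 g/mol = 39,650 g.

(a) 43.0 kg; (b) 39.6 kg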